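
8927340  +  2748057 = 11675397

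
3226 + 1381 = 4607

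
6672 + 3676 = 10348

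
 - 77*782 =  - 60214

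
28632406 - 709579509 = - 680947103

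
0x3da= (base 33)TT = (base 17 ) 370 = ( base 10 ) 986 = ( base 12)6A2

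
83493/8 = 10436  +  5/8 = 10436.62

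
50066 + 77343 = 127409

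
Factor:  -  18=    - 2^1  *3^2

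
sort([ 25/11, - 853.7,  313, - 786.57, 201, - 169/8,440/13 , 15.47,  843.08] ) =[ - 853.7, - 786.57,-169/8,25/11,  15.47, 440/13,201, 313, 843.08 ] 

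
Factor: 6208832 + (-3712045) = 2496787 =229^1*10903^1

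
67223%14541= 9059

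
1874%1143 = 731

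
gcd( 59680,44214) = 2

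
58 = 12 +46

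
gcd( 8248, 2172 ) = 4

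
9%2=1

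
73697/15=73697/15=4913.13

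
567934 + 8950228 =9518162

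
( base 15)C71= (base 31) 2sg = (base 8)5366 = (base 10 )2806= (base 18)8bg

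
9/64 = 9/64 = 0.14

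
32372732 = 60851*532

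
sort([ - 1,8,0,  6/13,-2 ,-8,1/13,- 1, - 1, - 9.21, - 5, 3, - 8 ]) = [ - 9.21, - 8, - 8, - 5  , -2, - 1, - 1, - 1, 0, 1/13, 6/13, 3 , 8 ] 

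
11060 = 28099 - 17039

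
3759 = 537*7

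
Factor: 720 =2^4*3^2*5^1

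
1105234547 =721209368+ 384025179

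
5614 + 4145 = 9759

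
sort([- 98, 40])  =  [ - 98,  40]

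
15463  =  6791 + 8672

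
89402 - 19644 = 69758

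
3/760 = 3/760 = 0.00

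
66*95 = 6270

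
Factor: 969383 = 29^1*33427^1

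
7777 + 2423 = 10200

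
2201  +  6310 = 8511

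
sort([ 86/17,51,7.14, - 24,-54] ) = [ - 54, - 24,  86/17,7.14,51]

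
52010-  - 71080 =123090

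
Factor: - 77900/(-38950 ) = 2^1 = 2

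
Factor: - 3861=-3^3 * 11^1*13^1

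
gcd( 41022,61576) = 86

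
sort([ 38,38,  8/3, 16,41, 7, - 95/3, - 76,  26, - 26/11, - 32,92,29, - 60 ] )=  [ - 76,-60, - 32, - 95/3, - 26/11,  8/3, 7,16, 26 , 29, 38,38, 41, 92]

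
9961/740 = 9961/740 = 13.46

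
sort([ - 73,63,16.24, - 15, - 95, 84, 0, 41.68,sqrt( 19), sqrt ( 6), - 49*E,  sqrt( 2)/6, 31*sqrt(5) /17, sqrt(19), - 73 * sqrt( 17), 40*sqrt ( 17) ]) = [ - 73*sqrt( 17), - 49 * E, - 95, - 73, - 15, 0,sqrt (2 )/6,sqrt( 6 ), 31 * sqrt( 5 ) /17, sqrt( 19), sqrt( 19), 16.24, 41.68,63, 84 , 40*sqrt(17)] 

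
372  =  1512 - 1140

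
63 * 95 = 5985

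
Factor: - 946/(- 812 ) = 473/406 = 2^( - 1 )*7^( - 1)*11^1*29^ ( - 1)*43^1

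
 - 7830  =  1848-9678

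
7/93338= 1/13334 =0.00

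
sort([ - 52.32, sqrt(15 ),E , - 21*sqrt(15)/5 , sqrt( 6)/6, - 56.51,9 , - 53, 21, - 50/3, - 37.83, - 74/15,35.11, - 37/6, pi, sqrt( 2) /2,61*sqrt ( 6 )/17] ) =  [  -  56.51,-53  , - 52.32, - 37.83,-50/3, - 21*sqrt(15)/5, - 37/6, - 74/15 , sqrt( 6)/6,  sqrt (2 ) /2,E , pi,sqrt( 15) , 61*sqrt( 6 ) /17 , 9 , 21,35.11]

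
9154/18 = 4577/9 = 508.56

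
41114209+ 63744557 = 104858766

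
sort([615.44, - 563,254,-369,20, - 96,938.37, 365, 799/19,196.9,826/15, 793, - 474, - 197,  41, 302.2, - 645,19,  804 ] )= [ - 645, - 563, - 474, - 369, - 197, - 96,  19,  20, 41, 799/19,826/15 , 196.9, 254, 302.2, 365, 615.44, 793, 804, 938.37]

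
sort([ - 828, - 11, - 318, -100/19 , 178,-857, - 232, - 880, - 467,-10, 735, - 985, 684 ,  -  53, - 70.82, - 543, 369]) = [ -985, - 880,-857, - 828, - 543, - 467, - 318, - 232 , - 70.82,-53,-11, - 10, - 100/19,178, 369, 684, 735 ]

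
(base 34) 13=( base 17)23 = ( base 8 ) 45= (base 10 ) 37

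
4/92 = 1/23 = 0.04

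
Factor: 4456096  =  2^5 * 131^1 * 1063^1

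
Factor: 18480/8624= 3^1*5^1*7^( - 1 ) = 15/7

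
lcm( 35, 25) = 175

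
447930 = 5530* 81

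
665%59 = 16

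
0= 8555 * 0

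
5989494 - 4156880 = 1832614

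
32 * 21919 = 701408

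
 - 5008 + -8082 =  - 13090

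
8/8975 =8/8975 = 0.00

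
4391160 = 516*8510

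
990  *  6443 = 6378570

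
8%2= 0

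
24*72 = 1728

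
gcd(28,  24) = 4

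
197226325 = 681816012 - 484589687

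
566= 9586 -9020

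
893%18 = 11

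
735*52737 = 38761695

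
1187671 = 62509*19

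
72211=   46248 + 25963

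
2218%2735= 2218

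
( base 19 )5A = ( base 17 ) 63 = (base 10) 105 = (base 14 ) 77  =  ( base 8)151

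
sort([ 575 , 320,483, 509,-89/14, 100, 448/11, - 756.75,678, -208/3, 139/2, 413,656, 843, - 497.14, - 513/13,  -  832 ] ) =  [ - 832, - 756.75,-497.14, - 208/3, - 513/13,-89/14,  448/11, 139/2,100, 320, 413, 483,509,  575, 656,678, 843]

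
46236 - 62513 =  - 16277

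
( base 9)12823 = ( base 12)5040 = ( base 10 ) 8688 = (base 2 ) 10000111110000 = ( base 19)1515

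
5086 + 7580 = 12666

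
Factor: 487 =487^1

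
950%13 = 1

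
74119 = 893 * 83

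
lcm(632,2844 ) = 5688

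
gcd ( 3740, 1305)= 5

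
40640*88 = 3576320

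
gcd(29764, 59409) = 7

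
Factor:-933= - 3^1* 311^1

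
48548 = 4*12137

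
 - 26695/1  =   - 26695 = - 26695.00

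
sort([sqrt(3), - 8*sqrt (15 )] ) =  [ - 8*sqrt( 15), sqrt( 3) ] 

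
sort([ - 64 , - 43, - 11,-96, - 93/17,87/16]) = [ - 96,- 64, - 43, - 11, - 93/17,87/16]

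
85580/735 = 17116/147 = 116.44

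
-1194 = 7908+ -9102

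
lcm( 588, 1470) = 2940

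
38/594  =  19/297 = 0.06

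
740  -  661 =79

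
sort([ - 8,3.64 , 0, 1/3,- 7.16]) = [ - 8 , - 7.16,0, 1/3,  3.64] 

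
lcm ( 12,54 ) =108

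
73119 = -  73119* ( - 1 )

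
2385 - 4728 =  - 2343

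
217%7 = 0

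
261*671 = 175131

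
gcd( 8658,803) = 1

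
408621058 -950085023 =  - 541463965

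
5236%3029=2207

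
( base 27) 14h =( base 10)854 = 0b1101010110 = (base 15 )3BE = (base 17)2G4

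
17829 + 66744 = 84573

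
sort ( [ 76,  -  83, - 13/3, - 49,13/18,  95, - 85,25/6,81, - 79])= [ - 85, - 83, - 79, - 49, - 13/3, 13/18,25/6,  76,81,95]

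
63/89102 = 63/89102 = 0.00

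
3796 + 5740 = 9536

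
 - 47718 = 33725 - 81443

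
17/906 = 17/906= 0.02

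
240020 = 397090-157070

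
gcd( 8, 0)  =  8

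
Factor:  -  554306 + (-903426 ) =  - 2^2*364433^1 = -1457732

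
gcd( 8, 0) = 8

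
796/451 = 796/451 = 1.76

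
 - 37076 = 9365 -46441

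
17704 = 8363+9341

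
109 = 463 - 354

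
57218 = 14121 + 43097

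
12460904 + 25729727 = 38190631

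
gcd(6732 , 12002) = 34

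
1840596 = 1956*941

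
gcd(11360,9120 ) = 160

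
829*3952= 3276208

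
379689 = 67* 5667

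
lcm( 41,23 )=943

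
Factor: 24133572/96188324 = 3^3*19^2*619^1*3359^( - 1) * 7159^( - 1 ) = 6033393/24047081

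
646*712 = 459952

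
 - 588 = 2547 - 3135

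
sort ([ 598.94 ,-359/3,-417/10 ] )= [ - 359/3,  -  417/10,598.94]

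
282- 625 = -343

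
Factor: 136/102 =2^2*3^( - 1) = 4/3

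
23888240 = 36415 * 656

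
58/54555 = 58/54555 = 0.00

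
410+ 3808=4218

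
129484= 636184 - 506700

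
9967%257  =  201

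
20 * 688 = 13760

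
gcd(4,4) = 4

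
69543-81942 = -12399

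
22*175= 3850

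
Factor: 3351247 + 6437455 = 9788702 = 2^1*7^1*11^1*17^1*3739^1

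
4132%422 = 334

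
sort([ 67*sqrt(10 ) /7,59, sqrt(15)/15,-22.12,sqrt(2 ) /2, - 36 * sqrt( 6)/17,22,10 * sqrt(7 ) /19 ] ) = [ - 22.12, - 36*sqrt ( 6 )/17,  sqrt( 15)/15,sqrt(2) /2,10 * sqrt(7 )/19,22, 67 * sqrt( 10)/7,59 ]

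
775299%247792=31923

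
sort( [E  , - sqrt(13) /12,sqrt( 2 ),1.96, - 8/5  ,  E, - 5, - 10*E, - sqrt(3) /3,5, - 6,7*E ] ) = [-10* E, - 6, - 5, - 8/5, - sqrt( 3)/3, - sqrt(13) /12,sqrt( 2 ),1.96,E,E,  5 , 7*E] 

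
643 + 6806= 7449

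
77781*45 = 3500145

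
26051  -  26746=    - 695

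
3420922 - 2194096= 1226826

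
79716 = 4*19929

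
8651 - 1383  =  7268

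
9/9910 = 9/9910 = 0.00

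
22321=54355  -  32034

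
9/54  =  1/6 = 0.17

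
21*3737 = 78477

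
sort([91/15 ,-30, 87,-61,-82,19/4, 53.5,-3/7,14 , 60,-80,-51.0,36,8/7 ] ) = [ - 82,  -  80,- 61,-51.0, - 30,-3/7,8/7, 19/4, 91/15, 14, 36, 53.5 , 60 , 87 ] 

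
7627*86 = 655922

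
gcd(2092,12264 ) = 4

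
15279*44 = 672276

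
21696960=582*37280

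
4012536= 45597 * 88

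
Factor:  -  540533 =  - 7^1 * 37^1*2087^1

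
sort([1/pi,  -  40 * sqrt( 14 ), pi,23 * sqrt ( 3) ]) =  [ - 40*sqrt ( 14), 1/pi, pi, 23*sqrt(3 ) ] 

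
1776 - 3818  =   - 2042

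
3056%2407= 649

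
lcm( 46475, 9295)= 46475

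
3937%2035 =1902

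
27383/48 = 570 + 23/48 = 570.48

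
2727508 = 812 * 3359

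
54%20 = 14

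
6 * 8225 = 49350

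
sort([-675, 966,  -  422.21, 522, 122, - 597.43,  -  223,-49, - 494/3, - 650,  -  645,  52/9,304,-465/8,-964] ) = [ - 964,  -  675,  -  650,-645, - 597.43 ,  -  422.21,  -  223, - 494/3, - 465/8, - 49, 52/9,122,304,522, 966]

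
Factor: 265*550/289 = 145750/289 = 2^1*5^3 * 11^1*17^( -2 )*53^1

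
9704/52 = 186 + 8/13 =186.62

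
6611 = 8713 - 2102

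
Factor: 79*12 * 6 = 5688 = 2^3*3^2*79^1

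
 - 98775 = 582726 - 681501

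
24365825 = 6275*3883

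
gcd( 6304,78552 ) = 8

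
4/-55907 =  - 4/55907 =- 0.00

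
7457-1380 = 6077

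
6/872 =3/436 = 0.01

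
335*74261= 24877435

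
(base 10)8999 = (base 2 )10001100100111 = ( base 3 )110100022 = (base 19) 15HC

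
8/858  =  4/429 = 0.01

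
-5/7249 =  - 1 + 7244/7249 = - 0.00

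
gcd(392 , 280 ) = 56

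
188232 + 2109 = 190341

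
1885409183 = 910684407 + 974724776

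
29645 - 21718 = 7927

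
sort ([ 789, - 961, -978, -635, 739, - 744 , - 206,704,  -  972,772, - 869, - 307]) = [ - 978, -972, - 961 , -869, - 744, - 635,  -  307,-206,704, 739, 772,789]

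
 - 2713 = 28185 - 30898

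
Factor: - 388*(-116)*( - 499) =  - 22458992 = - 2^4*29^1*97^1*499^1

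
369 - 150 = 219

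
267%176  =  91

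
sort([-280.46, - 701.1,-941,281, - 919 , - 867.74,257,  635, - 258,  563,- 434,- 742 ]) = [ - 941,-919, - 867.74 , - 742,  -  701.1, - 434,-280.46, - 258,257,281 , 563,  635 ] 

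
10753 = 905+9848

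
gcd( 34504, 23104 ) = 152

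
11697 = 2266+9431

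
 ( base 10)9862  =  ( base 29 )BL2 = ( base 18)1C7G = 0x2686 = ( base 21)117D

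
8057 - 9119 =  - 1062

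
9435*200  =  1887000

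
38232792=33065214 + 5167578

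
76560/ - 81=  - 946 + 22/27 = - 945.19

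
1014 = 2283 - 1269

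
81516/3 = 27172 = 27172.00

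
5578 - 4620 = 958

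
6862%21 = 16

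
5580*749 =4179420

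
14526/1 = 14526 = 14526.00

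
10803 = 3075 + 7728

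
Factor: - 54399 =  - 3^1*18133^1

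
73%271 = 73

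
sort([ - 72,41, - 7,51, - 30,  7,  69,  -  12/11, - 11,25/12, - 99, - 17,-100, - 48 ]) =[ - 100, - 99, - 72,  -  48, - 30,  -  17, - 11, - 7,  -  12/11, 25/12,7 , 41,51,69 ] 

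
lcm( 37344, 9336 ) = 37344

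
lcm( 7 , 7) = 7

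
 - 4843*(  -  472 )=2285896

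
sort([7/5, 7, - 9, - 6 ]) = [ - 9,-6,7/5,7]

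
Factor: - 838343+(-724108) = -3^1*11^1*113^1*419^1 = - 1562451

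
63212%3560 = 2692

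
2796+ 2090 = 4886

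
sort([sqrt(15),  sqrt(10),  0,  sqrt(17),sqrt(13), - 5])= [ - 5,  0,sqrt(10), sqrt(13), sqrt( 15),sqrt( 17 ) ]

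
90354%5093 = 3773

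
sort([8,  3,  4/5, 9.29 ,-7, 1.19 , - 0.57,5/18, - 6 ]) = [  -  7, - 6,-0.57, 5/18, 4/5, 1.19, 3, 8, 9.29 ] 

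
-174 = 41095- 41269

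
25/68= 25/68 =0.37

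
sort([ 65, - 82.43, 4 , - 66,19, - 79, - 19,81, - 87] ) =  [ - 87, - 82.43, - 79 ,  -  66, - 19,4, 19,65,81] 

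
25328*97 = 2456816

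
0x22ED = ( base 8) 21355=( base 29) ai9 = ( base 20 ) 1271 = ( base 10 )8941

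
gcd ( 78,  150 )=6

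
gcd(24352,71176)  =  8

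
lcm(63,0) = 0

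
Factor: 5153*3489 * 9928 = 2^3*3^1*17^1*73^1*1163^1 *5153^1 = 178493695176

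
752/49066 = 376/24533 = 0.02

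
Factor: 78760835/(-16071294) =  - 2^( - 1)*3^(-1)*5^1 * 2678549^( -1 )*15752167^1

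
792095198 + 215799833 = 1007895031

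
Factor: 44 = 2^2*11^1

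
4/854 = 2/427=0.00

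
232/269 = 232/269 = 0.86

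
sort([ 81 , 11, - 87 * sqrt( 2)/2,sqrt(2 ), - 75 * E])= [ - 75*E,- 87 * sqrt(2)/2, sqrt ( 2), 11, 81]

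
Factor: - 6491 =  -  6491^1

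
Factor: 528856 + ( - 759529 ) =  - 230673 = - 3^1*17^1*4523^1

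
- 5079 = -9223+4144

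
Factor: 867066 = 2^1*3^1*144511^1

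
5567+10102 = 15669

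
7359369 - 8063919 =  - 704550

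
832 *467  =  388544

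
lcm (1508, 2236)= 64844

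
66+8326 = 8392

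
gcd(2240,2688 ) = 448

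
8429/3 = 8429/3 = 2809.67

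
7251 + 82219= 89470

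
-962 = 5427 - 6389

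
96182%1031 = 299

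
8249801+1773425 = 10023226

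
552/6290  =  276/3145 = 0.09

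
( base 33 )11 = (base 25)19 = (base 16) 22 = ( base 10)34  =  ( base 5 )114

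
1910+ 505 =2415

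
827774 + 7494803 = 8322577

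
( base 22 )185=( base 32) KP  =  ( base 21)1AE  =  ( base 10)665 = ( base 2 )1010011001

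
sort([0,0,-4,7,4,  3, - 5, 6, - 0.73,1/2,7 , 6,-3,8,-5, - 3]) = [ - 5,  -  5,- 4, - 3, - 3,- 0.73,0,  0 , 1/2,3,4,6,6, 7,7,8]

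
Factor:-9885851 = - 613^1*16127^1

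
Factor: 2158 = 2^1*13^1*83^1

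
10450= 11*950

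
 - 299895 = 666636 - 966531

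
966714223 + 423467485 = 1390181708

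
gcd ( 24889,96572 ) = 1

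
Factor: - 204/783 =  - 2^2*3^( - 2)*17^1*29^( - 1 ) = - 68/261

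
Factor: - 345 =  - 3^1*5^1*23^1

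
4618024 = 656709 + 3961315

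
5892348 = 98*60126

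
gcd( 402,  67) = 67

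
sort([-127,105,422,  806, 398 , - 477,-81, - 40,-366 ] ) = [ - 477, - 366, - 127,- 81, - 40,105, 398,422,806]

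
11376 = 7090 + 4286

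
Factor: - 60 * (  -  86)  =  2^3*3^1  *  5^1*43^1 = 5160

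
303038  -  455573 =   -  152535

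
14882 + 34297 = 49179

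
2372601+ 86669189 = 89041790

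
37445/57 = 37445/57 =656.93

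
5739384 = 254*22596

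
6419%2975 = 469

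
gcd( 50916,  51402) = 6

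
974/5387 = 974/5387 = 0.18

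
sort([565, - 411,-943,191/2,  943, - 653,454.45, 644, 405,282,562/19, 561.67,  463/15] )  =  [ - 943, - 653, - 411, 562/19,  463/15, 191/2,  282,  405, 454.45, 561.67, 565,644,  943] 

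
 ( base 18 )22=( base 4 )212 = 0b100110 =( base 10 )38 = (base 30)18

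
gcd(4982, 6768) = 94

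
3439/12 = 3439/12= 286.58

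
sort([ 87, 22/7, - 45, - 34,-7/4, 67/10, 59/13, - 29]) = [ - 45, - 34,-29, - 7/4, 22/7, 59/13, 67/10,  87]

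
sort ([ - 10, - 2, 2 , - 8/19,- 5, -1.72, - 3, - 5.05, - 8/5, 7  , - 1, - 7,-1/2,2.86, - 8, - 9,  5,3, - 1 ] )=[ - 10, - 9, - 8, - 7, - 5.05, - 5,  -  3, - 2,-1.72, - 8/5 , - 1, - 1, - 1/2, - 8/19, 2, 2.86, 3, 5, 7]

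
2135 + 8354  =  10489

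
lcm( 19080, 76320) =76320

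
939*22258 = 20900262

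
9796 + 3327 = 13123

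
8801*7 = 61607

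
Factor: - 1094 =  - 2^1*547^1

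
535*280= 149800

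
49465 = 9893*5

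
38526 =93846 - 55320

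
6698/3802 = 1+1448/1901 = 1.76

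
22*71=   1562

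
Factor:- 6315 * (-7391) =3^1*5^1  *  19^1*389^1*421^1 = 46674165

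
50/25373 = 50/25373 = 0.00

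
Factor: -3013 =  - 23^1*131^1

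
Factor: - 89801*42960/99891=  - 1274480/33  =  - 2^4 * 3^( - 1 )*5^1*11^ ( - 1)*89^1*179^1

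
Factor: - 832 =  - 2^6*13^1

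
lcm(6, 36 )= 36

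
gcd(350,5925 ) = 25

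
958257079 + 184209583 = 1142466662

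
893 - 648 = 245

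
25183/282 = 25183/282  =  89.30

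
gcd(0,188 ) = 188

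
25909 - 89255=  - 63346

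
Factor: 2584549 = 11^1 *234959^1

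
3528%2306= 1222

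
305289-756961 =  - 451672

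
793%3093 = 793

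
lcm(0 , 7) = 0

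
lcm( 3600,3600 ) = 3600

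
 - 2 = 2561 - 2563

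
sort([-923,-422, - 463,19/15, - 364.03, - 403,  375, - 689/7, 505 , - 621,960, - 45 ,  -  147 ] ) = [- 923, - 621,  -  463, - 422, - 403,  -  364.03, - 147,-689/7,  -  45,19/15,375 , 505,960 ] 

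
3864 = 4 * 966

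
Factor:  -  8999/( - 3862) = 2^( - 1)*1931^( - 1 )*8999^1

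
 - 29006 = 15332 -44338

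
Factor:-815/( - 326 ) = 2^( - 1 )*5^1 = 5/2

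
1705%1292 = 413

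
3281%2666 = 615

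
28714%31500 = 28714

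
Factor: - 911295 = -3^2*5^1*7^1 *11^1*263^1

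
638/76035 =638/76035 = 0.01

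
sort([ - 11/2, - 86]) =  [-86, - 11/2] 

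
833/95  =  8+ 73/95 = 8.77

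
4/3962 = 2/1981  =  0.00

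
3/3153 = 1/1051 = 0.00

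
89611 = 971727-882116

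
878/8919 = 878/8919 =0.10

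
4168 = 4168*1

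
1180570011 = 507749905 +672820106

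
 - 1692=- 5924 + 4232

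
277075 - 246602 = 30473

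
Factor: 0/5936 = 0 = 0^1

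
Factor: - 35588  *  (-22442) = 2^3 * 7^3 *31^1*  41^1*229^1 = 798665896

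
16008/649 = 24 + 432/649= 24.67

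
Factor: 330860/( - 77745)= - 932/219=-  2^2*3^( - 1 )*73^( - 1 )*233^1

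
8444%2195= 1859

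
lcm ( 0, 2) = 0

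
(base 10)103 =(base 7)205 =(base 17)61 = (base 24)47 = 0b1100111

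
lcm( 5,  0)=0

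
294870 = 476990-182120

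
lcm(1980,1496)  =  67320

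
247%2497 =247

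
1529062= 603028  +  926034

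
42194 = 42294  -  100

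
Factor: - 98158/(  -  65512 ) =2^(  -  2)*17^1*19^( - 1 )*431^( - 1 )*2887^1 = 49079/32756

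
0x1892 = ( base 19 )h81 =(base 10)6290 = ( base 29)7dq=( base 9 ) 8558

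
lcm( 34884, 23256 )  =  69768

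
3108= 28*111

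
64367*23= 1480441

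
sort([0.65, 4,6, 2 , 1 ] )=[0.65, 1, 2, 4, 6]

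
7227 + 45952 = 53179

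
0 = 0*113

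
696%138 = 6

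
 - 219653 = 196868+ - 416521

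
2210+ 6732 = 8942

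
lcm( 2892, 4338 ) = 8676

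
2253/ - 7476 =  - 1+1741/2492 = -0.30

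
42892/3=42892/3 =14297.33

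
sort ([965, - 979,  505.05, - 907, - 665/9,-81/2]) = [  -  979, - 907, - 665/9 , - 81/2 , 505.05, 965 ] 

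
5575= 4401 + 1174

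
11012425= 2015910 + 8996515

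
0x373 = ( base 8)1563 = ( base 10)883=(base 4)31303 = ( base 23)1F9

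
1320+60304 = 61624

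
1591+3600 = 5191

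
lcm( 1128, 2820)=5640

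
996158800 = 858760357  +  137398443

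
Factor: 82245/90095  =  16449/18019=3^1*37^(-1)*487^( - 1)* 5483^1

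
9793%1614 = 109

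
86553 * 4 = 346212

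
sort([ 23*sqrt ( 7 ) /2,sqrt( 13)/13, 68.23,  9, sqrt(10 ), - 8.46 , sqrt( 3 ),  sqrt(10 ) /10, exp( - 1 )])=[ - 8.46,sqrt(13)/13, sqrt( 10 )/10,  exp( - 1), sqrt(3), sqrt( 10 ),  9,23*sqrt(7) /2,68.23]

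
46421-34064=12357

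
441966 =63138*7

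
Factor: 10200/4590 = 20/9 = 2^2 * 3^( - 2) * 5^1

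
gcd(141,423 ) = 141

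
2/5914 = 1/2957 = 0.00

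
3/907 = 3/907 = 0.00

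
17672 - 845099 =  - 827427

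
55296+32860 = 88156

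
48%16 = 0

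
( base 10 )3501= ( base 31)3jt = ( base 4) 312231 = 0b110110101101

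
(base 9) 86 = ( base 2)1001110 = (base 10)78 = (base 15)53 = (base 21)3f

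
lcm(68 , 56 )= 952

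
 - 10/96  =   - 1 + 43/48=- 0.10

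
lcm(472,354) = 1416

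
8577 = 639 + 7938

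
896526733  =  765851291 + 130675442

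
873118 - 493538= 379580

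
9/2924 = 9/2924=0.00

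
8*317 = 2536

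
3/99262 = 3/99262 = 0.00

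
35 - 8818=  - 8783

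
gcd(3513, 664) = 1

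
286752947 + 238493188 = 525246135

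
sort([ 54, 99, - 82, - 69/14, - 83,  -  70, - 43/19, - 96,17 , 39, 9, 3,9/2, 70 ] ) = [ - 96 , - 83, - 82, - 70 , - 69/14, - 43/19 , 3,9/2 , 9, 17, 39, 54 , 70, 99 ]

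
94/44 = 2 + 3/22 = 2.14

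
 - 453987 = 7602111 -8056098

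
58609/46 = 1274 + 5/46 = 1274.11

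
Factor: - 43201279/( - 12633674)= 2^(  -  1) * 11^1*1913^1 *2053^1*6316837^( - 1)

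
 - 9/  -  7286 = 9/7286 =0.00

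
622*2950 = 1834900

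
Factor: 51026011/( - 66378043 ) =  - 1259^1 * 40529^1*66378043^(  -  1 ) 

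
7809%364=165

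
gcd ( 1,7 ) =1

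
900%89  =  10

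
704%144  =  128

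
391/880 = 391/880 = 0.44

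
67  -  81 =-14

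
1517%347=129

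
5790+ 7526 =13316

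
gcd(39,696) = 3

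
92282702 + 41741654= 134024356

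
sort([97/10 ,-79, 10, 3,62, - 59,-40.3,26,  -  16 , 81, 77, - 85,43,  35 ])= [ - 85, - 79, - 59,-40.3, - 16, 3,97/10, 10,26,35 , 43, 62,77,81] 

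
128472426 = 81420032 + 47052394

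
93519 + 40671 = 134190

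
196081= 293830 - 97749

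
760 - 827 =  - 67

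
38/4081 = 38/4081 = 0.01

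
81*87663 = 7100703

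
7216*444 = 3203904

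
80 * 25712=2056960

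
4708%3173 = 1535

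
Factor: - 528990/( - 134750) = 3^1*5^( - 2)*7^( - 1)*229^1 =687/175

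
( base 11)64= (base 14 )50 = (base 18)3g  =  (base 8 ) 106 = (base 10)70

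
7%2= 1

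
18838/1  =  18838 =18838.00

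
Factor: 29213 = 131^1 * 223^1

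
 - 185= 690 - 875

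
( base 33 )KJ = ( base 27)P4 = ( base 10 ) 679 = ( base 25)124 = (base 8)1247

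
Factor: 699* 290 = 2^1*3^1*5^1*29^1*233^1 = 202710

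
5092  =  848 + 4244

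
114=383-269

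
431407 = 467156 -35749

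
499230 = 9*55470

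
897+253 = 1150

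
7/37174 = 7/37174 = 0.00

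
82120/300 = 273 + 11/15 = 273.73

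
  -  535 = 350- 885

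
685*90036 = 61674660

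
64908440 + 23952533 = 88860973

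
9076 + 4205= 13281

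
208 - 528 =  - 320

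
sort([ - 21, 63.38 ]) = [ - 21,63.38 ] 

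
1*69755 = 69755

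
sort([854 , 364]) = [ 364, 854]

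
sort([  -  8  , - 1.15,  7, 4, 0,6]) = [-8, - 1.15,  0, 4,6,7]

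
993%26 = 5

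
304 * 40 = 12160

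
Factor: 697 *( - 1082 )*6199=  - 2^1 *17^1*41^1*541^1*6199^1 = - 4675000646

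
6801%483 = 39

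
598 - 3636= - 3038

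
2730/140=19+1/2 = 19.50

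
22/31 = 22/31 = 0.71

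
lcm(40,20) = 40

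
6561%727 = 18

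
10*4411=44110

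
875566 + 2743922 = 3619488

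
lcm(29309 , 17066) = 1348214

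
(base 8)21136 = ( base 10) 8798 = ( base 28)b66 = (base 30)9N8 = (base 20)11ji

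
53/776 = 53/776 = 0.07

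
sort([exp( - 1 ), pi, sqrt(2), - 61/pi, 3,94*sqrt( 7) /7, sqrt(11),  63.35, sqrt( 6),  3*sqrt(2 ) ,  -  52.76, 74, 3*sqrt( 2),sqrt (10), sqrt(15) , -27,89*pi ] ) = [ - 52.76, - 27,-61/pi, exp(-1),sqrt( 2), sqrt( 6),3, pi,sqrt( 10 ), sqrt( 11), sqrt( 15), 3*sqrt(2), 3*sqrt( 2 ), 94*sqrt(7 )/7, 63.35, 74, 89*pi] 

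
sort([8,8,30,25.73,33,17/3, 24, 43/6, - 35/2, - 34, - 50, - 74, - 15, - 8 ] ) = [ - 74,-50, - 34, - 35/2, - 15, - 8, 17/3,43/6 , 8,8,  24,25.73, 30,33]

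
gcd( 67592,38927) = 7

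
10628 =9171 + 1457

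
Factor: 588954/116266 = 3^1 * 61^(-1)*103^1 =309/61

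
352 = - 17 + 369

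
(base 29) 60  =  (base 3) 20110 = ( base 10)174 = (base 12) 126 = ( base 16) AE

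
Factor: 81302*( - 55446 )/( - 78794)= 2^1 * 3^1 *13^1*53^1*59^1 * 9241^1 * 39397^( - 1 ) = 2253935346/39397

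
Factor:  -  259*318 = - 82362=- 2^1*3^1*7^1 *37^1 * 53^1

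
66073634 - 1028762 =65044872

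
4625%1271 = 812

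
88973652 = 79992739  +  8980913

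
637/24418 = 637/24418 = 0.03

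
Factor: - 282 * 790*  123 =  - 27401940 = - 2^2 * 3^2*5^1*41^1*47^1*79^1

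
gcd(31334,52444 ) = 2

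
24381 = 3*8127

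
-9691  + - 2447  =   - 12138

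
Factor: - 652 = -2^2*163^1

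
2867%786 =509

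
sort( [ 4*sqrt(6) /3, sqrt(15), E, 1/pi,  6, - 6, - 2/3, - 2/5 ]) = [ - 6,-2/3, - 2/5, 1/pi, E,  4*sqrt(6 ) /3, sqrt(15 ) , 6] 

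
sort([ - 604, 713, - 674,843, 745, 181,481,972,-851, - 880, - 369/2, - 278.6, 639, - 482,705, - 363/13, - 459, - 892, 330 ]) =[ - 892,-880, - 851, -674, - 604, - 482, - 459, - 278.6, - 369/2 ,-363/13,181,330,481,639,705, 713, 745,  843,  972 ]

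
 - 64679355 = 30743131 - 95422486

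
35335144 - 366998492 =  -331663348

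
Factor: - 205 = -5^1*41^1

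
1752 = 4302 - 2550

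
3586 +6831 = 10417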